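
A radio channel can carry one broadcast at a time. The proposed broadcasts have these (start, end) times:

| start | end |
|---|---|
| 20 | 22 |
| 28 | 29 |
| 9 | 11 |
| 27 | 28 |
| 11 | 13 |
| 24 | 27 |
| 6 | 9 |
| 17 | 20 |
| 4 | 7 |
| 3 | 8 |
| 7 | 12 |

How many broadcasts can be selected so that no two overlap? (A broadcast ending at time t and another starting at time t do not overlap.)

8

By end time: (4,7), (3,8), (6,9), (9,11), (7,12), (11,13), (17,20), (20,22), (24,27), (27,28), (28,29).
Pick (4,7); next start ≥ 7 → (9,11); next start ≥ 11 → (11,13); next start ≥ 13 → (17,20); next start ≥ 20 → (20,22); next start ≥ 22 → (24,27); next start ≥ 27 → (27,28); next start ≥ 28 → (28,29).
Selected 8 broadcasts.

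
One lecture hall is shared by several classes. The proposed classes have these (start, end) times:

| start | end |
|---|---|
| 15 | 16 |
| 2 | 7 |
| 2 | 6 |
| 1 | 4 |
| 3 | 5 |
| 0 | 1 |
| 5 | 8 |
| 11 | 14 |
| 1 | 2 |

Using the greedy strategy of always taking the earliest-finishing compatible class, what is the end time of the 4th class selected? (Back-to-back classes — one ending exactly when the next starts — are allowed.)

8

By end time: (0,1), (1,2), (1,4), (3,5), (2,6), (2,7), (5,8), (11,14), (15,16).
Pick (0,1); next start ≥ 1 → (1,2); next start ≥ 2 → (3,5); next start ≥ 5 → (5,8); next start ≥ 8 → (11,14); next start ≥ 14 → (15,16).
Selected: (0,1) (1,2) (3,5) (5,8) (11,14) (15,16)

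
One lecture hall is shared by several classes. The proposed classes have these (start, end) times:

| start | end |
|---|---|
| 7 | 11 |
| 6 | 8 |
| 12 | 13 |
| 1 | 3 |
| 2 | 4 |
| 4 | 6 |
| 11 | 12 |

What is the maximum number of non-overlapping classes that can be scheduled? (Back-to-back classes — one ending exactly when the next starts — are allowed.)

5

Order by finish time; keep every interval that doesn't clash with the previous kept one.
By end time: (1,3), (2,4), (4,6), (6,8), (7,11), (11,12), (12,13).
Pick (1,3); next start ≥ 3 → (4,6); next start ≥ 6 → (6,8); next start ≥ 8 → (11,12); next start ≥ 12 → (12,13).
Selected 5 classes.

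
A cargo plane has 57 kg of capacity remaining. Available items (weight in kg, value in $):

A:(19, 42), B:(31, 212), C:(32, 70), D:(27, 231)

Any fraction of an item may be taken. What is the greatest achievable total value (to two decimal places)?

436.16

Sort by value per unit weight and fill in that order.
Order: D (231/27=8.56) > B (212/31=6.84) > A (42/19=2.21) > C (70/32=2.19)
Fill: take D (27 @ 231) → take 30/31 of B → 205.16; 57/57 used.
Total value = 436.16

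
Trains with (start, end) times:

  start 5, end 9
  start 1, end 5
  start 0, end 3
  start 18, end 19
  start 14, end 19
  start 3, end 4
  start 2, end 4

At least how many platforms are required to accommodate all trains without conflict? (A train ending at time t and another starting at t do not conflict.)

Events (time:±→running): 0:+→1 1:+→2 2:+→3 … peak 3.

3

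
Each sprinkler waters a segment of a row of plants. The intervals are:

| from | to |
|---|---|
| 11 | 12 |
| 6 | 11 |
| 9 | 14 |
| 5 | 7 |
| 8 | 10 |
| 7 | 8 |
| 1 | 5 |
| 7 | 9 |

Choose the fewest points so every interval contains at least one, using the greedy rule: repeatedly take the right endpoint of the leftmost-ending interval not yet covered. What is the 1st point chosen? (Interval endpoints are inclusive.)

Process intervals by earliest right end; each time one isn't hit yet, stab at its right endpoint.
By right end: [1,5]  [5,7]  [7,8]  [7,9]  [8,10]  [6,11]  [11,12]  [9,14]
[1,5] uncovered → point at 5; [7,8] uncovered → point at 8; [11,12] uncovered → point at 12.
Points: 5, 8, 12 (3 total).

5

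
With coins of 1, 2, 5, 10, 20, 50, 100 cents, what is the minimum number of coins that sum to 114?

Use the largest denomination that fits, subtract, and repeat.
114 = 1×100 + 1×10 + 2×2
Total coins = 1 + 1 + 2 = 4

4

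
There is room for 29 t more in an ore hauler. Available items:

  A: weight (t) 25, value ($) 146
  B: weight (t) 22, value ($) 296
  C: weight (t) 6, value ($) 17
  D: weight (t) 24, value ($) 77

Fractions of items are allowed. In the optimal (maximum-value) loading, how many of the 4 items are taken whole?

Sort by value per unit weight and fill in that order.
Order: B (296/22=13.45) > A (146/25=5.84) > D (77/24=3.21) > C (17/6=2.83)
Fill: take B (22 @ 296) → take 7/25 of A → 40.88; 29/29 used.
1 item(s) taken whole; one partial (take 7/25 of A).

1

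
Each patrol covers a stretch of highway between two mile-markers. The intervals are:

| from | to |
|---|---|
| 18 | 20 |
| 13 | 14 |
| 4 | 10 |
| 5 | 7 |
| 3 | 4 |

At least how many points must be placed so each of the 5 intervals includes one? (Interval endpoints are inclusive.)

Sorted: [3,4] [5,7] [4,10] [13,14] [18,20]
{[3,4]} hit by 4; {[5,7],[4,10]} hit by 7; {[13,14]} hit by 14; {[18,20]} hit by 20.
Points: 4, 7, 14, 20 (4 total).

4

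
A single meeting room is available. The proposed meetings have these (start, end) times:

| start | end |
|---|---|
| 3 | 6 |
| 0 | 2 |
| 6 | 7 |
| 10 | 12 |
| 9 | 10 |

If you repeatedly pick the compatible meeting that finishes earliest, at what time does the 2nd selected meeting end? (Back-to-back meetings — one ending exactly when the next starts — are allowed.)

Sorted by end: (0,2)  (3,6)  (6,7)  (9,10)  (10,12)
take (0,2); take (3,6); take (6,7); take (9,10); take (10,12).
Selected: (0,2) (3,6) (6,7) (9,10) (10,12)

6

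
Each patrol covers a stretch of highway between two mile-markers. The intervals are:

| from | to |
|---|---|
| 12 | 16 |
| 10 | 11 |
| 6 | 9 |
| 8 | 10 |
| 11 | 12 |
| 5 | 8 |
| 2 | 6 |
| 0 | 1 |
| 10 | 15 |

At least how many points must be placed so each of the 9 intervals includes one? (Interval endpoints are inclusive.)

Sort by right endpoint; whenever an interval is uncovered, place a point at its right end.
Sorted: [0,1] [2,6] [5,8] [6,9] [8,10] [10,11] [11,12] [10,15] [12,16]
{[0,1]} hit by 1; {[2,6],[5,8],[6,9]} hit by 6; {[8,10],[10,11]} hit by 10; {[11,12],[10,15],[12,16]} hit by 12.
Points: 1, 6, 10, 12 (4 total).

4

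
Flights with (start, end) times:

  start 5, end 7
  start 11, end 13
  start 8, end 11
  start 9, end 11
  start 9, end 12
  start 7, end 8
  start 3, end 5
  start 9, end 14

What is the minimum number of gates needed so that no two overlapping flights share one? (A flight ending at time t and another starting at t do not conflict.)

starts: [3, 5, 7, 8, 9, 9, 9, 11]
ends:   [5, 7, 8, 11, 11, 12, 13, 14]
s3→1 e5→0 s5→1 e7→0 s7→1 e8→0 s8→1 s9→2 s9→3 s9→4  — peak 4.

4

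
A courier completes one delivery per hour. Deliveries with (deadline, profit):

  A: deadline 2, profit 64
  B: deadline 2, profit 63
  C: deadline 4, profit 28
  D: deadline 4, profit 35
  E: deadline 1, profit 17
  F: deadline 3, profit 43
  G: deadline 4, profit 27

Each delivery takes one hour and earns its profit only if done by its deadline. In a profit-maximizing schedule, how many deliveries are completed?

4

Profit order: A=64 B=63 F=43 D=35 C=28 G=27 E=17
Assign: A→slot 2, B→slot 1, F→slot 3, D→slot 4, C skipped, G skipped, E skipped.
Slots: [1:B] [2:A] [3:F] [4:D]
4 of 7 scheduled.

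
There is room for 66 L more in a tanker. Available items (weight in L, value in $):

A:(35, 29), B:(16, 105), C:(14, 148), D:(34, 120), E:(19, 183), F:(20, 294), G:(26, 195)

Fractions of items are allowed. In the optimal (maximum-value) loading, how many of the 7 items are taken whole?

Sort by value per unit weight and fill in that order.
Ratios (sorted): F 14.70, C 10.57, E 9.63, G 7.50, B 6.56, D 3.53, A 0.83
take F (20 @ 294); take C (14 @ 148); take E (19 @ 183); take 13/26 of G → 97.50. Capacity used 66/66.
3 item(s) taken whole; one partial (take 13/26 of G).

3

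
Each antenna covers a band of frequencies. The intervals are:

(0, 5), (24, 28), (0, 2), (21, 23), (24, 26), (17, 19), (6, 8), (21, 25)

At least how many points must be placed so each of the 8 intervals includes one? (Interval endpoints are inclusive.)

5

By right end: [0,2]  [0,5]  [6,8]  [17,19]  [21,23]  [21,25]  [24,26]  [24,28]
[0,2] uncovered → point at 2; [6,8] uncovered → point at 8; [17,19] uncovered → point at 19; [21,23] uncovered → point at 23; [24,26] uncovered → point at 26.
Points: 2, 8, 19, 23, 26 (5 total).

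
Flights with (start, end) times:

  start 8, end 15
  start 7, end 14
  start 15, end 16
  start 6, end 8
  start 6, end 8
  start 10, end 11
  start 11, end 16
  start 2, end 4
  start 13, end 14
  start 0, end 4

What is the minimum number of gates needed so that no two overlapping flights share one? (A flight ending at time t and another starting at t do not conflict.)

4

Count concurrent intervals with a sweep; the peak is the room count.
starts: [0, 2, 6, 6, 7, 8, 10, 11, 13, 15]
ends:   [4, 4, 8, 8, 11, 14, 14, 15, 16, 16]
s0→1 s2→2 e4→1 e4→0 s6→1 s6→2 s7→3 e8→2 e8→1 s8→2 s10→3 e11→2 s11→3 s13→4  — peak 4.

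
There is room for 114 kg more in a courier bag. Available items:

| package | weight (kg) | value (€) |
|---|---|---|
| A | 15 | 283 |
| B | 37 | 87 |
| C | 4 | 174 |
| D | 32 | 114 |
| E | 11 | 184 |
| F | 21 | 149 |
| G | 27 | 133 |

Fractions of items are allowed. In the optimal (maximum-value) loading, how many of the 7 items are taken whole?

6

Greedy by value/weight ratio, highest first.
Ratios (sorted): C 43.50, A 18.87, E 16.73, F 7.10, G 4.93, D 3.56, B 2.35
take C (4 @ 174); take A (15 @ 283); take E (11 @ 184); take F (21 @ 149); take G (27 @ 133); take D (32 @ 114); take 4/37 of B → 9.41. Capacity used 114/114.
6 item(s) taken whole; one partial (take 4/37 of B).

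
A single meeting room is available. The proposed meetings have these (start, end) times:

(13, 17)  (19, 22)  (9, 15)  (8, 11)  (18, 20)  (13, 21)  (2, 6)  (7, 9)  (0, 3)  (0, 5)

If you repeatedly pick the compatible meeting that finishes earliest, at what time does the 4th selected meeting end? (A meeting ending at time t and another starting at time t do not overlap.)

Greedy by earliest finish: after sorting by end time, pick each interval compatible with the last pick.
Sorted by end: (0,3)  (0,5)  (2,6)  (7,9)  (8,11)  (9,15)  (13,17)  (18,20)  (13,21)  (19,22)
take (0,3); skip (0,5); skip (2,6); take (7,9); take (9,15); skip (13,17); take (18,20); skip (13,21).
Selected: (0,3) (7,9) (9,15) (18,20)

20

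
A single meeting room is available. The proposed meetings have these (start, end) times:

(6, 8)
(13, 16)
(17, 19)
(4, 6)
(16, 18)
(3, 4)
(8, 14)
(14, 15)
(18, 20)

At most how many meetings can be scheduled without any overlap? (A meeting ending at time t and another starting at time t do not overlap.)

7

Greedy by earliest finish: after sorting by end time, pick each interval compatible with the last pick.
By end time: (3,4), (4,6), (6,8), (8,14), (14,15), (13,16), (16,18), (17,19), (18,20).
Pick (3,4); next start ≥ 4 → (4,6); next start ≥ 6 → (6,8); next start ≥ 8 → (8,14); next start ≥ 14 → (14,15); next start ≥ 15 → (16,18); next start ≥ 18 → (18,20).
Selected 7 meetings.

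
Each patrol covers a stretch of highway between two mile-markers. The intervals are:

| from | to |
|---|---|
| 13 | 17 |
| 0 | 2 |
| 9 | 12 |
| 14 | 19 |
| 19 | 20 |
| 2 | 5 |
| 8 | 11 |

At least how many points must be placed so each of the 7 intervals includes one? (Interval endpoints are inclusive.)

4

Sort by right endpoint; whenever an interval is uncovered, place a point at its right end.
By right end: [0,2]  [2,5]  [8,11]  [9,12]  [13,17]  [14,19]  [19,20]
[0,2] uncovered → point at 2; [8,11] uncovered → point at 11; [13,17] uncovered → point at 17; [19,20] uncovered → point at 20.
Points: 2, 11, 17, 20 (4 total).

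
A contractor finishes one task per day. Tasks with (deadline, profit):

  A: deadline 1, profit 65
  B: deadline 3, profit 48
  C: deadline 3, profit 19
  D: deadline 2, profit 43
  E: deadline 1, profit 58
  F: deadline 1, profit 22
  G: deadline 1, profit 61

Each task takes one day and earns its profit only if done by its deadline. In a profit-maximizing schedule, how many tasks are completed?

By profit: A(d1,65), G(d1,61), E(d1,58), B(d3,48), D(d2,43), F(d1,22), C(d3,19)
A→slot 1; G skipped; E skipped; B→slot 3; D→slot 2; F skipped; C skipped.
3 of 7 scheduled.

3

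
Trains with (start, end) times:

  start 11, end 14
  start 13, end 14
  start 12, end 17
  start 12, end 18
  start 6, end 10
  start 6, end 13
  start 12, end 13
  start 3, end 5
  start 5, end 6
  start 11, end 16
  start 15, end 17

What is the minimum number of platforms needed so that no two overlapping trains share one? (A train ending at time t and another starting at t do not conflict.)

Count concurrent intervals with a sweep; the peak is the room count.
starts: [3, 5, 6, 6, 11, 11, 12, 12, 12, 13, 15]
ends:   [5, 6, 10, 13, 13, 14, 14, 16, 17, 17, 18]
s3→1 e5→0 s5→1 e6→0 s6→1 s6→2 e10→1 s11→2 s11→3 s12→4 s12→5 s12→6  — peak 6.

6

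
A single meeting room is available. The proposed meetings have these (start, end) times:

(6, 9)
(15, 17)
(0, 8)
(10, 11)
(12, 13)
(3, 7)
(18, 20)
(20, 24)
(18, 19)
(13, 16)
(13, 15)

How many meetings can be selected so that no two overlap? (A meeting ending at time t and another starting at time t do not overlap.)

7

Sorted by end: (3,7)  (0,8)  (6,9)  (10,11)  (12,13)  (13,15)  (13,16)  (15,17)  (18,19)  (18,20)  (20,24)
take (3,7); take (10,11); take (12,13); take (13,15); take (15,17); take (18,19); take (20,24).
Selected 7 meetings.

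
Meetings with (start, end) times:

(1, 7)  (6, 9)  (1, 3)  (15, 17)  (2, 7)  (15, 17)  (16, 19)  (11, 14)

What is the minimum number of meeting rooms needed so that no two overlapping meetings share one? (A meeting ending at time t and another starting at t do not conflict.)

The answer is the maximum number of intervals overlapping at any instant.
Events (time:±→running): 1:+→1 1:+→2 2:+→3 … peak 3.

3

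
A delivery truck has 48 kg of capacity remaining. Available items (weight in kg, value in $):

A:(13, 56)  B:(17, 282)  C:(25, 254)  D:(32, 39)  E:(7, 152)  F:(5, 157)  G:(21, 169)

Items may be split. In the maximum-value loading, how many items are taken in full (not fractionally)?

Greedy by value/weight ratio, highest first.
Order: F (157/5=31.40) > E (152/7=21.71) > B (282/17=16.59) > C (254/25=10.16) > G (169/21=8.05) > A (56/13=4.31) > D (39/32=1.22)
Fill: take F (5 @ 157) → take E (7 @ 152) → take B (17 @ 282) → take 19/25 of C → 193.04; 48/48 used.
3 item(s) taken whole; one partial (take 19/25 of C).

3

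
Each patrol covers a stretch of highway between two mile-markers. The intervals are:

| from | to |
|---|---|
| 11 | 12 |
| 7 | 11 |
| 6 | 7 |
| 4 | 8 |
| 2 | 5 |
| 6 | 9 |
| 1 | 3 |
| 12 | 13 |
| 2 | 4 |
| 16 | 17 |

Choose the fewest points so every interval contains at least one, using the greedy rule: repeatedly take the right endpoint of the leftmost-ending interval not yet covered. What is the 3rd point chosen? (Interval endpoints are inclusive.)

12

Process intervals by earliest right end; each time one isn't hit yet, stab at its right endpoint.
By right end: [1,3]  [2,4]  [2,5]  [6,7]  [4,8]  [6,9]  [7,11]  [11,12]  [12,13]  [16,17]
[1,3] uncovered → point at 3; [6,7] uncovered → point at 7; [11,12] uncovered → point at 12; [16,17] uncovered → point at 17.
Points: 3, 7, 12, 17 (4 total).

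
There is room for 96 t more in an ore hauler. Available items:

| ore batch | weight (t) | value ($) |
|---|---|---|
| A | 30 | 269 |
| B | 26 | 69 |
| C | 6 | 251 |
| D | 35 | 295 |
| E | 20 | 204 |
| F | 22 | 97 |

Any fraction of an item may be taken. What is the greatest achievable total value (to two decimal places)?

Sort by value per unit weight and fill in that order.
Ratios (sorted): C 41.83, E 10.20, A 8.97, D 8.43, F 4.41, B 2.65
take C (6 @ 251); take E (20 @ 204); take A (30 @ 269); take D (35 @ 295); take 5/22 of F → 22.05. Capacity used 96/96.
Total value = 1041.05

1041.05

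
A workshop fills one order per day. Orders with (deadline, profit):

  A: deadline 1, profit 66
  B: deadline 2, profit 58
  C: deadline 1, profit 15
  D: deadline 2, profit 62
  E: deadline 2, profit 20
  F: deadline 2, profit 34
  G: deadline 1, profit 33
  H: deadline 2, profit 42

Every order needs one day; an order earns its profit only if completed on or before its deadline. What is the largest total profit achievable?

128

Profit order: A=66 D=62 B=58 H=42 F=34 G=33 E=20 C=15
Assign: A→slot 1, D→slot 2, B skipped, H skipped, F skipped, G skipped, E skipped, C skipped.
Slots: [1:A] [2:D]
Profit = 66 + 62 = 128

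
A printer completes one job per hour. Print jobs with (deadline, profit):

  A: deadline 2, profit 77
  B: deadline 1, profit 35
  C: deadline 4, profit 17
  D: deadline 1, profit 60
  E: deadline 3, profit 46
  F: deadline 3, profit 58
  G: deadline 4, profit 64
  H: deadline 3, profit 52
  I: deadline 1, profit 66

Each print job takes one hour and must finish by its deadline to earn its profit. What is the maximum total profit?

265

Sort by profit descending; place each in the latest free slot ≤ its deadline.
Profit order: A=77 I=66 G=64 D=60 F=58 H=52 E=46 B=35 C=17
Assign: A→slot 2, I→slot 1, G→slot 4, D skipped, F→slot 3, H skipped, E skipped, B skipped, C skipped.
Slots: [1:I] [2:A] [3:F] [4:G]
Profit = 66 + 77 + 58 + 64 = 265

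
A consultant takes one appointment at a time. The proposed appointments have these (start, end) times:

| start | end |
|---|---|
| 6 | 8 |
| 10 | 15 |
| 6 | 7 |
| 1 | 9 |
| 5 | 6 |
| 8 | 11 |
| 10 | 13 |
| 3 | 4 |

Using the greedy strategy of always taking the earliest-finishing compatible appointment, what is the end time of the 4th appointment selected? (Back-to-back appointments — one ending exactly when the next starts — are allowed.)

11

By end time: (3,4), (5,6), (6,7), (6,8), (1,9), (8,11), (10,13), (10,15).
Pick (3,4); next start ≥ 4 → (5,6); next start ≥ 6 → (6,7); next start ≥ 7 → (8,11).
Selected: (3,4) (5,6) (6,7) (8,11)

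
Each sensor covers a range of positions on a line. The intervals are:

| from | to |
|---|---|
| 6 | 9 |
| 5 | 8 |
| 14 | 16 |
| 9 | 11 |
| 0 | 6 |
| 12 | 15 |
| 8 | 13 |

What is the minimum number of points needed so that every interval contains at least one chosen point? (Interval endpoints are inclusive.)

3

By right end: [0,6]  [5,8]  [6,9]  [9,11]  [8,13]  [12,15]  [14,16]
[0,6] uncovered → point at 6; [9,11] uncovered → point at 11; [12,15] uncovered → point at 15.
Points: 6, 11, 15 (3 total).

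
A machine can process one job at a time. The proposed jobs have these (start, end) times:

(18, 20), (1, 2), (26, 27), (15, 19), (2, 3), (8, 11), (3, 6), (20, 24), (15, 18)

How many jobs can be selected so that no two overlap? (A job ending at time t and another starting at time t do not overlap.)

8

Greedy by earliest finish: after sorting by end time, pick each interval compatible with the last pick.
By end time: (1,2), (2,3), (3,6), (8,11), (15,18), (15,19), (18,20), (20,24), (26,27).
Pick (1,2); next start ≥ 2 → (2,3); next start ≥ 3 → (3,6); next start ≥ 6 → (8,11); next start ≥ 11 → (15,18); next start ≥ 18 → (18,20); next start ≥ 20 → (20,24); next start ≥ 24 → (26,27).
Selected 8 jobs.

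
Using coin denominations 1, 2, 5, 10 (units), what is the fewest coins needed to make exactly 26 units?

4

Use the largest denomination that fits, subtract, and repeat.
26 − 2×10→6 − 1×5→1 − 1×1→0
Total coins = 2 + 1 + 1 = 4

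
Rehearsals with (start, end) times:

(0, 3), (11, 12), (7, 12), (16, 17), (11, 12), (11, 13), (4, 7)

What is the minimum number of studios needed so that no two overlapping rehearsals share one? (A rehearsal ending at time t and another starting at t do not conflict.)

4

The answer is the maximum number of intervals overlapping at any instant.
Events (time:±→running): 0:+→1 3:-→0 4:+→1 7:-→0 7:+→1 11:+→2 11:+→3 11:+→4 … peak 4.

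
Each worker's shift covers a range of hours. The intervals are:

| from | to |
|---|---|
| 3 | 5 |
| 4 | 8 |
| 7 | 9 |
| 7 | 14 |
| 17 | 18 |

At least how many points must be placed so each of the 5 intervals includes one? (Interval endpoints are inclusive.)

3

Sorted: [3,5] [4,8] [7,9] [7,14] [17,18]
{[3,5],[4,8]} hit by 5; {[7,9],[7,14]} hit by 9; {[17,18]} hit by 18.
Points: 5, 9, 18 (3 total).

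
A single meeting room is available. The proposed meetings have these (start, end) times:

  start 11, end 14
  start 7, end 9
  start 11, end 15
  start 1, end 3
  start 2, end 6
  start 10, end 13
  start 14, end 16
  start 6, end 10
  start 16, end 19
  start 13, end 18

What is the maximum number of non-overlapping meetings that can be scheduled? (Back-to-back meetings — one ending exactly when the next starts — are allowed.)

Sort by end time and greedily take each interval whose start is ≥ the last chosen end.
By end time: (1,3), (2,6), (7,9), (6,10), (10,13), (11,14), (11,15), (14,16), (13,18), (16,19).
Pick (1,3); next start ≥ 3 → (7,9); next start ≥ 9 → (10,13); next start ≥ 13 → (14,16); next start ≥ 16 → (16,19).
Selected 5 meetings.

5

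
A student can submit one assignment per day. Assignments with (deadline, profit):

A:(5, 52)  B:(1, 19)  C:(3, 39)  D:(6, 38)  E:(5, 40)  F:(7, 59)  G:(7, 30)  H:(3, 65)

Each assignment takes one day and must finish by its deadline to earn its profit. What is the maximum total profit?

323

By profit: H(d3,65), F(d7,59), A(d5,52), E(d5,40), C(d3,39), D(d6,38), G(d7,30), B(d1,19)
H→slot 3; F→slot 7; A→slot 5; E→slot 4; C→slot 2; D→slot 6; G→slot 1; B skipped.
Profit = 30 + 39 + 65 + 40 + 52 + 38 + 59 = 323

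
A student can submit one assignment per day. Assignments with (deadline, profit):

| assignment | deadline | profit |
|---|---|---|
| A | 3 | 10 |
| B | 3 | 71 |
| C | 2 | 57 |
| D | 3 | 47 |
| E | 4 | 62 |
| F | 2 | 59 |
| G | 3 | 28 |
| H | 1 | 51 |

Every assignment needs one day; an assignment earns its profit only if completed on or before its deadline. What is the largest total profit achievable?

249

Take jobs in profit order; each goes to the latest open slot no later than its deadline.
By profit: B(d3,71), E(d4,62), F(d2,59), C(d2,57), H(d1,51), D(d3,47), G(d3,28), A(d3,10)
B→slot 3; E→slot 4; F→slot 2; C→slot 1; H skipped; D skipped; G skipped; A skipped.
Profit = 57 + 59 + 71 + 62 = 249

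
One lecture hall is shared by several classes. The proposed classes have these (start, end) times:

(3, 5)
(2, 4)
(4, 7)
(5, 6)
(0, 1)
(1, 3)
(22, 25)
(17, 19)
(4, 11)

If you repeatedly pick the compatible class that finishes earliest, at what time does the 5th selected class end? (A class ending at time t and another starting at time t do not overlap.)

Order by finish time; keep every interval that doesn't clash with the previous kept one.
Sorted by end: (0,1)  (1,3)  (2,4)  (3,5)  (5,6)  (4,7)  (4,11)  (17,19)  (22,25)
take (0,1); take (1,3); skip (2,4); take (3,5); take (5,6); skip (4,7); take (17,19); take (22,25).
Selected: (0,1) (1,3) (3,5) (5,6) (17,19) (22,25)

19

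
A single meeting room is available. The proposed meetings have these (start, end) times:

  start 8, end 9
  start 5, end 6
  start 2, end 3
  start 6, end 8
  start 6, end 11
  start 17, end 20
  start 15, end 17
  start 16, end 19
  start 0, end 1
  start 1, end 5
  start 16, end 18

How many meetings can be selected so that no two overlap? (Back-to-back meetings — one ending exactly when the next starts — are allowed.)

7

By end time: (0,1), (2,3), (1,5), (5,6), (6,8), (8,9), (6,11), (15,17), (16,18), (16,19), (17,20).
Pick (0,1); next start ≥ 1 → (2,3); next start ≥ 3 → (5,6); next start ≥ 6 → (6,8); next start ≥ 8 → (8,9); next start ≥ 9 → (15,17); next start ≥ 17 → (17,20).
Selected 7 meetings.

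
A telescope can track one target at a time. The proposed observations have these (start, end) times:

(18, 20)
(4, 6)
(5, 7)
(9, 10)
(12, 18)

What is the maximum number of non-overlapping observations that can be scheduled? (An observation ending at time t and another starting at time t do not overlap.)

By end time: (4,6), (5,7), (9,10), (12,18), (18,20).
Pick (4,6); next start ≥ 6 → (9,10); next start ≥ 10 → (12,18); next start ≥ 18 → (18,20).
Selected 4 observations.

4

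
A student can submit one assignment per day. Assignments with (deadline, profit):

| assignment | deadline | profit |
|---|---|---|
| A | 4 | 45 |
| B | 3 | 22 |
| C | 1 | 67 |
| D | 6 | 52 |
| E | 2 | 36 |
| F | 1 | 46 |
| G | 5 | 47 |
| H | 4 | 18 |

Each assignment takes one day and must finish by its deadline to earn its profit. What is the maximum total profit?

269

Profit order: C=67 D=52 G=47 F=46 A=45 E=36 B=22 H=18
Assign: C→slot 1, D→slot 6, G→slot 5, F skipped, A→slot 4, E→slot 2, B→slot 3, H skipped.
Slots: [1:C] [2:E] [3:B] [4:A] [5:G] [6:D]
Profit = 67 + 36 + 22 + 45 + 47 + 52 = 269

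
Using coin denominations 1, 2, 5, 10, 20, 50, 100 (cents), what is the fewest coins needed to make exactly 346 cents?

7

Use the largest denomination that fits, subtract, and repeat.
346 − 3×100→46 − 2×20→6 − 1×5→1 − 1×1→0
Total coins = 3 + 2 + 1 + 1 = 7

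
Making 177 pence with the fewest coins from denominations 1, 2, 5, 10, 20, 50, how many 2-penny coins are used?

Use the largest denomination that fits, subtract, and repeat.
177 = 3×50 + 1×20 + 1×5 + 1×2
Count of 2: 1

1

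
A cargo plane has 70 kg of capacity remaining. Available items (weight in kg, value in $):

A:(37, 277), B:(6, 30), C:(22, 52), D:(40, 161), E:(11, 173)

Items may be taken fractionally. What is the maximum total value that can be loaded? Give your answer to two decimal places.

Greedy by value/weight ratio, highest first.
Ratios (sorted): E 15.73, A 7.49, B 5.00, D 4.03, C 2.36
take E (11 @ 173); take A (37 @ 277); take B (6 @ 30); take 16/40 of D → 64.40. Capacity used 70/70.
Total value = 544.40

544.40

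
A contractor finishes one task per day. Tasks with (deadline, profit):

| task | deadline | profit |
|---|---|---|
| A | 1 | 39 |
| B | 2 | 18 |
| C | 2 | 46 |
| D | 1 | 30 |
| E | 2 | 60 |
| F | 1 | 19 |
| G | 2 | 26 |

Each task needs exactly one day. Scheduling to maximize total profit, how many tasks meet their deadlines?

2

By profit: E(d2,60), C(d2,46), A(d1,39), D(d1,30), G(d2,26), F(d1,19), B(d2,18)
E→slot 2; C→slot 1; A skipped; D skipped; G skipped; F skipped; B skipped.
2 of 7 scheduled.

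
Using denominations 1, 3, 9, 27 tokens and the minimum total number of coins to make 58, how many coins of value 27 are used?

58 = 2×27 + 1×3 + 1×1
Count of 27: 2

2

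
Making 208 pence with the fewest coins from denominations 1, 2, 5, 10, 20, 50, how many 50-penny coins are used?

4

208 − 4×50→8 − 1×5→3 − 1×2→1 − 1×1→0
Count of 50: 4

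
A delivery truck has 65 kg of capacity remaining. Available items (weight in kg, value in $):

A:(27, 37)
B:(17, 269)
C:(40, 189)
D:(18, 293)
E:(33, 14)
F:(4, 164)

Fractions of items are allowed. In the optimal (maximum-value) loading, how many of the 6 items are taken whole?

3

Greedy by value/weight ratio, highest first.
Ratios (sorted): F 41.00, D 16.28, B 15.82, C 4.72, A 1.37, E 0.42
take F (4 @ 164); take D (18 @ 293); take B (17 @ 269); take 26/40 of C → 122.85. Capacity used 65/65.
3 item(s) taken whole; one partial (take 26/40 of C).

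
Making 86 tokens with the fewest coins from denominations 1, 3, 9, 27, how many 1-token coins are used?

2

86 = 3×27 + 1×3 + 2×1
Count of 1: 2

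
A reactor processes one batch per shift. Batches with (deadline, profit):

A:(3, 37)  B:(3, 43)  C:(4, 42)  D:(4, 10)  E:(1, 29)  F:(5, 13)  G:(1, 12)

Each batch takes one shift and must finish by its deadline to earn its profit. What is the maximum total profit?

164

Take jobs in profit order; each goes to the latest open slot no later than its deadline.
Profit order: B=43 C=42 A=37 E=29 F=13 G=12 D=10
Assign: B→slot 3, C→slot 4, A→slot 2, E→slot 1, F→slot 5, G skipped, D skipped.
Slots: [1:E] [2:A] [3:B] [4:C] [5:F]
Profit = 29 + 37 + 43 + 42 + 13 = 164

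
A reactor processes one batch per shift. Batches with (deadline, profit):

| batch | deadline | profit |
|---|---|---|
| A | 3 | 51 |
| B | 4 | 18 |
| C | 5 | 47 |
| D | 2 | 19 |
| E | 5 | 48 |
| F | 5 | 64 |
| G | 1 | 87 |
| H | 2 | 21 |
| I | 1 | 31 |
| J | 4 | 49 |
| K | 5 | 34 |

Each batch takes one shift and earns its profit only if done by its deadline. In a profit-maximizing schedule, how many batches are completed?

5

By profit: G(d1,87), F(d5,64), A(d3,51), J(d4,49), E(d5,48), C(d5,47), K(d5,34), I(d1,31), H(d2,21), D(d2,19), B(d4,18)
G→slot 1; F→slot 5; A→slot 3; J→slot 4; E→slot 2; C skipped; K skipped; I skipped; H skipped; D skipped; B skipped.
5 of 11 scheduled.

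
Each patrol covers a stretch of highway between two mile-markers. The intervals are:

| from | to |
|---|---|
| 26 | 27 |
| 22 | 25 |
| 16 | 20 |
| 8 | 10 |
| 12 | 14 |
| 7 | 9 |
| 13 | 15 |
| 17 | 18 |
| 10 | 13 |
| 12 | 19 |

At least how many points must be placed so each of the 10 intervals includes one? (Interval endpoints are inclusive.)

5

Sorted: [7,9] [8,10] [10,13] [12,14] [13,15] [17,18] [12,19] [16,20] [22,25] [26,27]
{[7,9],[8,10]} hit by 9; {[10,13],[12,14],[13,15]} hit by 13; {[17,18],[12,19],[16,20]} hit by 18; {[22,25]} hit by 25; {[26,27]} hit by 27.
Points: 9, 13, 18, 25, 27 (5 total).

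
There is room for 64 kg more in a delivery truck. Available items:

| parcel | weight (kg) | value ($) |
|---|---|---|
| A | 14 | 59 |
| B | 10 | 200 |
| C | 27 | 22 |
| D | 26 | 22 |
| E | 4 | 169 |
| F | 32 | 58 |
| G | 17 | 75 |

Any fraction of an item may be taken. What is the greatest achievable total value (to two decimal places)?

537.44

Order: E (169/4=42.25) > B (200/10=20.00) > G (75/17=4.41) > A (59/14=4.21) > F (58/32=1.81) > D (22/26=0.85) > C (22/27=0.81)
Fill: take E (4 @ 169) → take B (10 @ 200) → take G (17 @ 75) → take A (14 @ 59) → take 19/32 of F → 34.44; 64/64 used.
Total value = 537.44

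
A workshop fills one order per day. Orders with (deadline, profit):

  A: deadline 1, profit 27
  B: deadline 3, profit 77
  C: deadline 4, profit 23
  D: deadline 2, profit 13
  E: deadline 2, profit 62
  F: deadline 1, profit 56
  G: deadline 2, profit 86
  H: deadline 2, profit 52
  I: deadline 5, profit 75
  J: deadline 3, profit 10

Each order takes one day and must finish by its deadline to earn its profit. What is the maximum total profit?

323

By profit: G(d2,86), B(d3,77), I(d5,75), E(d2,62), F(d1,56), H(d2,52), A(d1,27), C(d4,23), D(d2,13), J(d3,10)
G→slot 2; B→slot 3; I→slot 5; E→slot 1; F skipped; H skipped; A skipped; C→slot 4; D skipped; J skipped.
Profit = 62 + 86 + 77 + 23 + 75 = 323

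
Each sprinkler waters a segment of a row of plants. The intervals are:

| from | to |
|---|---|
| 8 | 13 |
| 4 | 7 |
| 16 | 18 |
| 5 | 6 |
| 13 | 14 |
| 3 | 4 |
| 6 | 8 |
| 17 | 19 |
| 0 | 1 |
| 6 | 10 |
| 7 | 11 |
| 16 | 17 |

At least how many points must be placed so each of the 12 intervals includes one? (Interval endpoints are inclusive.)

By right end: [0,1]  [3,4]  [5,6]  [4,7]  [6,8]  [6,10]  [7,11]  [8,13]  [13,14]  [16,17]  [16,18]  [17,19]
[0,1] uncovered → point at 1; [3,4] uncovered → point at 4; [5,6] uncovered → point at 6; [7,11] uncovered → point at 11; [13,14] uncovered → point at 14; [16,17] uncovered → point at 17.
Points: 1, 4, 6, 11, 14, 17 (6 total).

6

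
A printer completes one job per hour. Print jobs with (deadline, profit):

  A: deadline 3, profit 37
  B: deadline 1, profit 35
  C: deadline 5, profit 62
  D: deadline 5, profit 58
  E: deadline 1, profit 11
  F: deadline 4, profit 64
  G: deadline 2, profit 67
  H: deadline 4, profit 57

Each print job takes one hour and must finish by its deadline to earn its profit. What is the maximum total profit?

308

Take jobs in profit order; each goes to the latest open slot no later than its deadline.
Profit order: G=67 F=64 C=62 D=58 H=57 A=37 B=35 E=11
Assign: G→slot 2, F→slot 4, C→slot 5, D→slot 3, H→slot 1, A skipped, B skipped, E skipped.
Slots: [1:H] [2:G] [3:D] [4:F] [5:C]
Profit = 57 + 67 + 58 + 64 + 62 = 308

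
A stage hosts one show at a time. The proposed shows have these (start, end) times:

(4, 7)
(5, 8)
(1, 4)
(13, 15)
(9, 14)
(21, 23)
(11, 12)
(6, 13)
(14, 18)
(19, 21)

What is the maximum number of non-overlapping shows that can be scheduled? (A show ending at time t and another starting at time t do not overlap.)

6

Sorted by end: (1,4)  (4,7)  (5,8)  (11,12)  (6,13)  (9,14)  (13,15)  (14,18)  (19,21)  (21,23)
take (1,4); take (4,7); take (11,12); skip (6,13); take (13,15); skip (14,18); take (19,21); take (21,23).
Selected 6 shows.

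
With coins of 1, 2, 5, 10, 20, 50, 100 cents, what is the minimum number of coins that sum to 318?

318 − 3×100→18 − 1×10→8 − 1×5→3 − 1×2→1 − 1×1→0
Total coins = 3 + 1 + 1 + 1 + 1 = 7

7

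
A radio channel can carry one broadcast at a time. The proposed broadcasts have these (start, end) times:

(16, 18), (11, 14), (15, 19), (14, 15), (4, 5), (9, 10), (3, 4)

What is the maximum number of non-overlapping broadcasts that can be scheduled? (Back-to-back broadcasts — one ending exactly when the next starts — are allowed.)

6

Greedy by earliest finish: after sorting by end time, pick each interval compatible with the last pick.
Sorted by end: (3,4)  (4,5)  (9,10)  (11,14)  (14,15)  (16,18)  (15,19)
take (3,4); take (4,5); take (9,10); take (11,14); take (14,15); take (16,18).
Selected 6 broadcasts.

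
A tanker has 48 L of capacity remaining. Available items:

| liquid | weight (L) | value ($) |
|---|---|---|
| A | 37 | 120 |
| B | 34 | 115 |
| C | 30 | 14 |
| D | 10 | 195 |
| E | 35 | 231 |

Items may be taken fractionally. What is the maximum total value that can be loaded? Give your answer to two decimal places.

Sort by value per unit weight and fill in that order.
Ratios (sorted): D 19.50, E 6.60, B 3.38, A 3.24, C 0.47
take D (10 @ 195); take E (35 @ 231); take 3/34 of B → 10.15. Capacity used 48/48.
Total value = 436.15

436.15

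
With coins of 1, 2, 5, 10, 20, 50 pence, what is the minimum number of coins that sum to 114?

Use the largest denomination that fits, subtract, and repeat.
114 − 2×50→14 − 1×10→4 − 2×2→0
Total coins = 2 + 1 + 2 = 5

5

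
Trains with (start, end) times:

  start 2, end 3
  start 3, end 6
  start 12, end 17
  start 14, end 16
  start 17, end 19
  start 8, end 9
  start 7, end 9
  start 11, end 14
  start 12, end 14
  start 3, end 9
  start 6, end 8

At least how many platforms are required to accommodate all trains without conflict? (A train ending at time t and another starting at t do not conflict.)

3

Count concurrent intervals with a sweep; the peak is the room count.
starts: [2, 3, 3, 6, 7, 8, 11, 12, 12, 14, 17]
ends:   [3, 6, 8, 9, 9, 9, 14, 14, 16, 17, 19]
s2→1 e3→0 s3→1 s3→2 e6→1 s6→2 s7→3  — peak 3.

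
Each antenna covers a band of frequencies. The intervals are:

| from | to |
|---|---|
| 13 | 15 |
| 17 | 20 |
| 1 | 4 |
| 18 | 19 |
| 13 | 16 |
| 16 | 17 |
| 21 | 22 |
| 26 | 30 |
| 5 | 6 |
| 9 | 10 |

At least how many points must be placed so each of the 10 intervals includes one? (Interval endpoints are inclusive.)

Process intervals by earliest right end; each time one isn't hit yet, stab at its right endpoint.
By right end: [1,4]  [5,6]  [9,10]  [13,15]  [13,16]  [16,17]  [18,19]  [17,20]  [21,22]  [26,30]
[1,4] uncovered → point at 4; [5,6] uncovered → point at 6; [9,10] uncovered → point at 10; [13,15] uncovered → point at 15; [16,17] uncovered → point at 17; [18,19] uncovered → point at 19; [21,22] uncovered → point at 22; [26,30] uncovered → point at 30.
Points: 4, 6, 10, 15, 17, 19, 22, 30 (8 total).

8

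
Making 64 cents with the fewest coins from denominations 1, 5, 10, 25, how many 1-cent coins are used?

4

64 − 2×25→14 − 1×10→4 − 4×1→0
Count of 1: 4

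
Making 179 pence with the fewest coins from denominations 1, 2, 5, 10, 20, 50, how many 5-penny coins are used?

1

Greedy: take as many of the largest coin as possible, then repeat with the remainder.
179 − 3×50→29 − 1×20→9 − 1×5→4 − 2×2→0
Count of 5: 1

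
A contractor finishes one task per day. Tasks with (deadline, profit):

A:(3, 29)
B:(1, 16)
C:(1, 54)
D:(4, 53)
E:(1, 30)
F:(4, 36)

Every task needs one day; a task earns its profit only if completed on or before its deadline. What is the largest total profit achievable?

Profit order: C=54 D=53 F=36 E=30 A=29 B=16
Assign: C→slot 1, D→slot 4, F→slot 3, E skipped, A→slot 2, B skipped.
Slots: [1:C] [2:A] [3:F] [4:D]
Profit = 54 + 29 + 36 + 53 = 172

172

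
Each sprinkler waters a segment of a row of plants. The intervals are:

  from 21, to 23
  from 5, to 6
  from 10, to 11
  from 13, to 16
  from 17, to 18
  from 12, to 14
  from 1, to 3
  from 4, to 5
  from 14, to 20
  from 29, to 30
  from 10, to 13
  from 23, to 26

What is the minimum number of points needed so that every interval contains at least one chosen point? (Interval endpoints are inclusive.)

7

Sort by right endpoint; whenever an interval is uncovered, place a point at its right end.
Sorted: [1,3] [4,5] [5,6] [10,11] [10,13] [12,14] [13,16] [17,18] [14,20] [21,23] [23,26] [29,30]
{[1,3]} hit by 3; {[4,5],[5,6]} hit by 5; {[10,11],[10,13]} hit by 11; {[12,14],[13,16]} hit by 14; {[17,18],[14,20]} hit by 18; {[21,23],[23,26]} hit by 23; {[29,30]} hit by 30.
Points: 3, 5, 11, 14, 18, 23, 30 (7 total).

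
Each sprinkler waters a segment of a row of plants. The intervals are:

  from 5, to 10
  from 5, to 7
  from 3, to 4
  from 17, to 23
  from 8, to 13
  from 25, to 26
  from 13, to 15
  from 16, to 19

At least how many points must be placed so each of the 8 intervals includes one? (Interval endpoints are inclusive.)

5

By right end: [3,4]  [5,7]  [5,10]  [8,13]  [13,15]  [16,19]  [17,23]  [25,26]
[3,4] uncovered → point at 4; [5,7] uncovered → point at 7; [8,13] uncovered → point at 13; [16,19] uncovered → point at 19; [25,26] uncovered → point at 26.
Points: 4, 7, 13, 19, 26 (5 total).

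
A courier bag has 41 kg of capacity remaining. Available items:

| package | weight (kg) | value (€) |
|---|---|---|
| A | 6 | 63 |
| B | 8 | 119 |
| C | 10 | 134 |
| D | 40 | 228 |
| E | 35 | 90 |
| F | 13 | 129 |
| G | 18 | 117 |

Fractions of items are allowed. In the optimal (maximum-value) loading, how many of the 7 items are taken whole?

4

Sort by value per unit weight and fill in that order.
Ratios (sorted): B 14.88, C 13.40, A 10.50, F 9.92, G 6.50, D 5.70, E 2.57
take B (8 @ 119); take C (10 @ 134); take A (6 @ 63); take F (13 @ 129); take 4/18 of G → 26.00. Capacity used 41/41.
4 item(s) taken whole; one partial (take 4/18 of G).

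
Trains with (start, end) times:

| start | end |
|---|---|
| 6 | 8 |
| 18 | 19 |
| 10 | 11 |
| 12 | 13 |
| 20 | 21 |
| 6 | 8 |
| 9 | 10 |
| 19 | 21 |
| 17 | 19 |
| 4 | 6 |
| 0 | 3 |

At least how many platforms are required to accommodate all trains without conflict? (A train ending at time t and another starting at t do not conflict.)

The answer is the maximum number of intervals overlapping at any instant.
Events (time:±→running): 0:+→1 3:-→0 4:+→1 6:-→0 6:+→1 6:+→2 … peak 2.

2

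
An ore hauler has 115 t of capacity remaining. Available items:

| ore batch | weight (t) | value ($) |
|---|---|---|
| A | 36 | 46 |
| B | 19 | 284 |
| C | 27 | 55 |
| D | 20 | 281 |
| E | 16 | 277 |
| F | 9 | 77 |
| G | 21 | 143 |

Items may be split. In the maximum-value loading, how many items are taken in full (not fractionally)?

6

Sort by value per unit weight and fill in that order.
Ratios (sorted): E 17.31, B 14.95, D 14.05, F 8.56, G 6.81, C 2.04, A 1.28
take E (16 @ 277); take B (19 @ 284); take D (20 @ 281); take F (9 @ 77); take G (21 @ 143); take C (27 @ 55); take 3/36 of A → 3.83. Capacity used 115/115.
6 item(s) taken whole; one partial (take 3/36 of A).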